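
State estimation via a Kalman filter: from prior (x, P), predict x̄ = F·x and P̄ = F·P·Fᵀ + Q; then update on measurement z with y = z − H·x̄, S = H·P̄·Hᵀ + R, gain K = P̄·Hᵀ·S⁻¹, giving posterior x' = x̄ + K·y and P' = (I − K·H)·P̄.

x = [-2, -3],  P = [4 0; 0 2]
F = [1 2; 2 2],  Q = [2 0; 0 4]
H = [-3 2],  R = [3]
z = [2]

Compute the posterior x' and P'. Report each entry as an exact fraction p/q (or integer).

x̄ = F·x = [-8, -10]
P̄ = F·P·Fᵀ + Q = [14 16; 16 28]
y = z − H·x̄ = [-2]
S = H·P̄·Hᵀ + R = [49]
K = P̄·Hᵀ·S⁻¹ = [-10/49; 8/49]
x' = x̄ + K·y = [-372/49, -506/49]
P' = (I − K·H)·P̄ = [586/49 864/49; 864/49 1308/49]

x' = [-372/49, -506/49]
P' = [586/49 864/49; 864/49 1308/49]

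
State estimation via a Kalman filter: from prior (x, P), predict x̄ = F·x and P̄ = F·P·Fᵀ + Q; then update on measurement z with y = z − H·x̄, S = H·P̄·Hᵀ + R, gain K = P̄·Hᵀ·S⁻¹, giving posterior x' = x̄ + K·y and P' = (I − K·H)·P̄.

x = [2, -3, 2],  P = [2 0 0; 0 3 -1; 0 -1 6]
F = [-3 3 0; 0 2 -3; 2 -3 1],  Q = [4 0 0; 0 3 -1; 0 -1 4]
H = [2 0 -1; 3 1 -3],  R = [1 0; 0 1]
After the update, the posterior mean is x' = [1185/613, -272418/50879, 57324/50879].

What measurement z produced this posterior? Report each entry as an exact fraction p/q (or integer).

z = [3, -3]

x̄ = F·x = [-15, -12, 15]
P̄ = F·P·Fᵀ + Q = [49 27 -42; 27 81 -48; -42 -48 51]
S = H·P̄·Hᵀ + R = [416 927; 927 2188]
K = P̄·Hᵀ·S⁻¹ = [340/613 -60/613; -60486/50879 32742/50879; 7749/50879 -10887/50879]
x' − x̄ = [10380/613, 338130/50879, -705861/50879] = K·y
y = (KᵀK)⁻¹·Kᵀ·(x' − x̄) = [48, 99]
z = y + H·x̄ = [48, 99] + [-45, -102] = [3, -3]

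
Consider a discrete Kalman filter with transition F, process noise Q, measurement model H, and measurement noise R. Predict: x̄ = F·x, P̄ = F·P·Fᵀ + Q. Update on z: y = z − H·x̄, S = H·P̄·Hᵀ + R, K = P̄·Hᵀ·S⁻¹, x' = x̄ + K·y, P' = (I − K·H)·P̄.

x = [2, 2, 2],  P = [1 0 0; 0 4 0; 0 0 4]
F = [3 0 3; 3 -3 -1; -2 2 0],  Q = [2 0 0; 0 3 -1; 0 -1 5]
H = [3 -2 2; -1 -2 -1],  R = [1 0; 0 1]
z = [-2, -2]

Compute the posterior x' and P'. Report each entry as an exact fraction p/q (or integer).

x' = [102702/110911, 130558/110911, -131250/110911]
P' = [489042/110911 94267/110911 -628201/110911; 94267/110911 33147/110911 -115656/110911; -628201/110911 -115656/110911 830295/110911]

x̄ = F·x = [12, -2, 0]
P̄ = F·P·Fᵀ + Q = [47 -3 -6; -3 52 -31; -6 -31 25]
y = z − H·x̄ = [-42, 6]
S = H·P̄·Hᵀ + R = [944 121; 121 133]
K = P̄·Hᵀ·S⁻¹ = [22190/110911 -49375/110911; -14805/110911 -44905/110911; 7299/110911 29218/110911]
x' = x̄ + K·y = [102702/110911, 130558/110911, -131250/110911]
P' = (I − K·H)·P̄ = [489042/110911 94267/110911 -628201/110911; 94267/110911 33147/110911 -115656/110911; -628201/110911 -115656/110911 830295/110911]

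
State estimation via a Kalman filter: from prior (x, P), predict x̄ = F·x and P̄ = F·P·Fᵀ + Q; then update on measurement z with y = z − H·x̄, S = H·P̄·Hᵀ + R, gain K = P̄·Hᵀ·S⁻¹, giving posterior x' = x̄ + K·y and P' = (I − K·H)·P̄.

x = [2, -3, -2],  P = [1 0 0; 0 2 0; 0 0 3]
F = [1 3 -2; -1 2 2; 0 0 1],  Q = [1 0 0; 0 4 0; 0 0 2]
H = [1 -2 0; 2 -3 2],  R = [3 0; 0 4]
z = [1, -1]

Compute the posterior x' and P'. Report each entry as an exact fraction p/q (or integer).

x̄ = F·x = [-3, -12, -2]
P̄ = F·P·Fᵀ + Q = [32 -1 -6; -1 25 6; -6 6 5]
y = z − H·x̄ = [-20, -27]
S = H·P̄·Hᵀ + R = [139 185; 185 269]
K = P̄·Hᵀ·S⁻¹ = [-1029/3166 1355/3166; -847/1583 200/1583; -571/1583 275/1583]
x' = x̄ + K·y = [-25503/3166, -7456/1583, 829/1583]
P' = (I − K·H)·P̄ = [61773/3166 16215/1583 -5209/1583; 16215/1583 9378/1583 -1748/1583; -5209/1583 -1748/1583 3137/1583]

x' = [-25503/3166, -7456/1583, 829/1583]
P' = [61773/3166 16215/1583 -5209/1583; 16215/1583 9378/1583 -1748/1583; -5209/1583 -1748/1583 3137/1583]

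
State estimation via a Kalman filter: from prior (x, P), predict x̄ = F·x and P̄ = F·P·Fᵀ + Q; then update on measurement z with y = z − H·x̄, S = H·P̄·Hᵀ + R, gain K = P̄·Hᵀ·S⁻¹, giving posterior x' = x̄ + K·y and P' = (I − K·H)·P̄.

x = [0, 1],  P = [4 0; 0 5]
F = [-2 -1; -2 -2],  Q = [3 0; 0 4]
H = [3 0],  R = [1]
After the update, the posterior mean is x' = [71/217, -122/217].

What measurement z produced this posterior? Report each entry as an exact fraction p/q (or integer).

x̄ = F·x = [-1, -2]
P̄ = F·P·Fᵀ + Q = [24 26; 26 40]
S = H·P̄·Hᵀ + R = [217]
K = P̄·Hᵀ·S⁻¹ = [72/217; 78/217]
x' − x̄ = [288/217, 312/217] = K·y
y = (KᵀK)⁻¹·Kᵀ·(x' − x̄) = [4]
z = y + H·x̄ = [4] + [-3] = [1]

z = [1]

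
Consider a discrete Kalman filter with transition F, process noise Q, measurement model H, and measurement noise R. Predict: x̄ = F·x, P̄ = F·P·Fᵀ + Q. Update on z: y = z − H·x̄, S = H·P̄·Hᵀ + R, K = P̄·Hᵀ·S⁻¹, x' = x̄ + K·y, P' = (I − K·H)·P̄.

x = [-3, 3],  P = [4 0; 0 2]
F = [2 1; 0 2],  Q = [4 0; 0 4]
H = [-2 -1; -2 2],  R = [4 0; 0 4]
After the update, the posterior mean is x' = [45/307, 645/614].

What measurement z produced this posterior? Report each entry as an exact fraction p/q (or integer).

x̄ = F·x = [-3, 6]
P̄ = F·P·Fᵀ + Q = [22 4; 4 12]
S = H·P̄·Hᵀ + R = [120 56; 56 108]
K = P̄·Hᵀ·S⁻¹ = [-99/307 -51/307; -191/614 95/307]
x' − x̄ = [966/307, -3039/614] = K·y
y = (KᵀK)⁻¹·Kᵀ·(x' − x̄) = [-1, -17]
z = y + H·x̄ = [-1, -17] + [0, 18] = [-1, 1]

z = [-1, 1]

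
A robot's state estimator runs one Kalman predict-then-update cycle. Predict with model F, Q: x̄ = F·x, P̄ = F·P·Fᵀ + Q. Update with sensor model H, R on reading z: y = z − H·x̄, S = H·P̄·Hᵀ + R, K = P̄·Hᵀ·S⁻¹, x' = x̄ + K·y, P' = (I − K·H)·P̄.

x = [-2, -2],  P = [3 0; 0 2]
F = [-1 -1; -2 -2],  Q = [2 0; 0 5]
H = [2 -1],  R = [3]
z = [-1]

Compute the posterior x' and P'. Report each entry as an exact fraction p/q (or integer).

x̄ = F·x = [4, 8]
P̄ = F·P·Fᵀ + Q = [7 10; 10 25]
y = z − H·x̄ = [-1]
S = H·P̄·Hᵀ + R = [16]
K = P̄·Hᵀ·S⁻¹ = [1/4; -5/16]
x' = x̄ + K·y = [15/4, 133/16]
P' = (I − K·H)·P̄ = [6 45/4; 45/4 375/16]

x' = [15/4, 133/16]
P' = [6 45/4; 45/4 375/16]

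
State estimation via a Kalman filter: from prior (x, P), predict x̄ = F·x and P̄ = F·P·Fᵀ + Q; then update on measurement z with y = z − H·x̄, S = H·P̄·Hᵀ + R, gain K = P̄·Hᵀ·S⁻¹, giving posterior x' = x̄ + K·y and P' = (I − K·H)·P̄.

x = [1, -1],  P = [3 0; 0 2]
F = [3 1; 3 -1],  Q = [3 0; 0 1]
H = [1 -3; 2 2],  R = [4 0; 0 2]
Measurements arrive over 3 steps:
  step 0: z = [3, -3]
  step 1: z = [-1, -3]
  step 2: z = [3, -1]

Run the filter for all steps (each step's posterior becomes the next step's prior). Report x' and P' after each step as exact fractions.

step 0: x' = [-655/1308, -1333/1308], P' = [647/1308 -175/1308; -175/1308 1045/3924]
step 1: x' = [-97041/65482, -15755/196446], P' = [162340/360151 -39612/360151; -39612/360151 269056/1080453]
step 2: x' = [19809319/181527264, -463033733/544581792], P' = [54515923/121018176 -39800873/363054528; -39800873/363054528 270329227/1089163584]

step 0: x̄ = F·x = [2, 4]
step 0: P̄ = F·P·Fᵀ + Q = [32 25; 25 30]
step 0: y = z − H·x̄ = [13, -15]
step 0: S = H·P̄·Hᵀ + R = [156 -216; -216 450]
step 0: K = P̄·Hᵀ·S⁻¹ = [293/1308 118/327; -305/1308 130/981]
step 0: x' = x̄ + K·y = [-655/1308, -1333/1308]
step 0: P' = (I − K·H)·P̄ = [647/1308 -175/1308; -175/1308 1045/3924]
step 1: x̄ = F·x = [-1649/654, -158/327]
step 1: P̄ = F·P·Fᵀ + Q = [6784/981 4106/981; 4106/981 6397/981]
step 1: y = z − H·x̄ = [47/654, 328/109]
step 1: S = H·P̄·Hᵀ + R = [43645/981 -4582/109; -4582/109 9726/109]
step 1: K = P̄·Hᵀ·S⁻¹ = [70294/360151 4232/12419; -77167/360151 5180/37257]
step 1: x' = x̄ + K·y = [-97041/65482, -15755/196446]
step 1: P' = (I − K·H)·P̄ = [162340/360151 -39612/360151; -39612/360151 269056/1080453]
step 2: x̄ = F·x = [-444562/98223, -428807/98223]
step 2: P̄ = F·P·Fᵀ + Q = [7180579/1080453 4114124/1080453; 4114124/1080453 6445705/1080453]
step 2: y = z − H·x̄ = [-547190/98223, 549505/32741]
step 2: S = H·P̄·Hᵀ + R = [44828992/1080453 -13589856/360151; -13589856/360151 29859678/360151]
step 2: K = P̄·Hᵀ·S⁻¹ = [2619911/13446464 7734181/22690908; -2871575/13446464 9432913/68072724]
step 2: x' = x̄ + K·y = [19809319/181527264, -463033733/544581792]
step 2: P' = (I − K·H)·P̄ = [54515923/121018176 -39800873/363054528; -39800873/363054528 270329227/1089163584]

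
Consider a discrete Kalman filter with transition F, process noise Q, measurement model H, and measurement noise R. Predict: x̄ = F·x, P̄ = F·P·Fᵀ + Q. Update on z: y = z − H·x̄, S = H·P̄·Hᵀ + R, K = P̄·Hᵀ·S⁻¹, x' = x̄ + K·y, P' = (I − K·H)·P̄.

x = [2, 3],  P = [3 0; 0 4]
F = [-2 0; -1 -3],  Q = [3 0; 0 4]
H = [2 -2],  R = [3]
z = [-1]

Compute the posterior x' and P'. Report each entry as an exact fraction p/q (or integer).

x' = [-1018/187, -947/187]
P' = [2481/187 2454/187; 2454/187 2565/187]

x̄ = F·x = [-4, -11]
P̄ = F·P·Fᵀ + Q = [15 6; 6 43]
y = z − H·x̄ = [-15]
S = H·P̄·Hᵀ + R = [187]
K = P̄·Hᵀ·S⁻¹ = [18/187; -74/187]
x' = x̄ + K·y = [-1018/187, -947/187]
P' = (I − K·H)·P̄ = [2481/187 2454/187; 2454/187 2565/187]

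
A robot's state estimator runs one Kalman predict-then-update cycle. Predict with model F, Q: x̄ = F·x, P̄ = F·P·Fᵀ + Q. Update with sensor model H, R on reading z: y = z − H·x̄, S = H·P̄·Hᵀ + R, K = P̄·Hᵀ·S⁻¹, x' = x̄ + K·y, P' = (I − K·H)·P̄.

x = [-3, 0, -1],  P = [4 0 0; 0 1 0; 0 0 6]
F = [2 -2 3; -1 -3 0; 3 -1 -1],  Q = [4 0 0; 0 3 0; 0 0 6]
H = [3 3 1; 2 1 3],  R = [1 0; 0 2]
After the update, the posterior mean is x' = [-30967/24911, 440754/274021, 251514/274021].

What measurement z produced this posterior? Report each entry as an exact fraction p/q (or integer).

x̄ = F·x = [-9, 3, -8]
P̄ = F·P·Fᵀ + Q = [78 -2 8; -2 16 -9; 8 -9 49]
S = H·P̄·Hᵀ + R = [854 643; 643 805]
K = P̄·Hᵀ·S⁻¹ = [6866/24911 24/24911; 36210/274021 -34029/274021; -61992/274021 101938/274021]
x' − x̄ = [193232/24911, -381309/274021, 2443682/274021] = K·y
y = (KᵀK)⁻¹·Kᵀ·(x' − x̄) = [28, 41]
z = y + H·x̄ = [28, 41] + [-26, -39] = [2, 2]

z = [2, 2]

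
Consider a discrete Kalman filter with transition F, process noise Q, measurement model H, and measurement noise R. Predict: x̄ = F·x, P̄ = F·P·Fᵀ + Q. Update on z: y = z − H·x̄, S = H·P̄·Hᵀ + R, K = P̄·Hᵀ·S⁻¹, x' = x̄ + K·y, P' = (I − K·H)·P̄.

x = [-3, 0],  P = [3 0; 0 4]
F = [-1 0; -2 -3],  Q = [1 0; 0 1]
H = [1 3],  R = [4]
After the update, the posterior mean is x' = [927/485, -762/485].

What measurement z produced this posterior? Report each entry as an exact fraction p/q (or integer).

x̄ = F·x = [3, 6]
P̄ = F·P·Fᵀ + Q = [4 6; 6 49]
S = H·P̄·Hᵀ + R = [485]
K = P̄·Hᵀ·S⁻¹ = [22/485; 153/485]
x' − x̄ = [-528/485, -3672/485] = K·y
y = (KᵀK)⁻¹·Kᵀ·(x' − x̄) = [-24]
z = y + H·x̄ = [-24] + [21] = [-3]

z = [-3]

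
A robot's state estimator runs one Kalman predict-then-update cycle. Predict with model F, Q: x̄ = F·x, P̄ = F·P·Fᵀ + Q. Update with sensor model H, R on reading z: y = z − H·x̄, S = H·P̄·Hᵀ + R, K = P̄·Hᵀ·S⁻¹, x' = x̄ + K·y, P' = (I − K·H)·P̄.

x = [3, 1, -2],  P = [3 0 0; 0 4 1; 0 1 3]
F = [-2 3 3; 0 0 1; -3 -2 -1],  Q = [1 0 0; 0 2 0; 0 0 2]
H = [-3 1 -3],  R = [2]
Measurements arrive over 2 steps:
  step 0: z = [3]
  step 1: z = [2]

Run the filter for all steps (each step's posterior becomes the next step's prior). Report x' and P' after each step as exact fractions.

step 0: x̄ = F·x = [-9, -2, -9]
step 0: P̄ = F·P·Fᵀ + Q = [94 12 -24; 12 5 -5; -24 -5 52]
step 0: y = z − H·x̄ = [-49]
step 0: S = H·P̄·Hᵀ + R = [847]
step 0: K = P̄·Hᵀ·S⁻¹ = [-18/77; -16/847; -89/847]
step 0: x' = x̄ + K·y = [27/11, -130/121, -466/121]
step 0: P' = (I − K·H)·P̄ = [334/7 636/77 -3450/77; 636/77 3979/847 -5659/847; -3450/77 -5659/847 36123/847]
step 1: x̄ = F·x = [-2382/121, -466/121, -15/11]
step 1: P̄ = F·P·Fᵀ + Q = [793007/847 167292/847 35622/77; 167292/847 37817/847 8095/77; 35622/77 8095/77 2075/7]
step 1: y = z − H·x̄ = [-6933/121]
step 1: S = H·P̄·Hᵀ + R = [14951383/847]
step 1: K = P̄·Hᵀ·S⁻¹ = [-3387255/14951383; -731194/14951383; -1839706/14951383]
step 1: x' = x̄ + K·y = [-100250871/14951383, -15685756/14951383, 85022343/14951383]
step 1: P' = (I − K·H)·P̄ = [452249048/14951383 28932978/14951383 -440346552/14951383; 28932978/14951383 36330325/14951383 -16335407/14951383; -440346552/14951383 -16335407/14951383 436127887/14951383]

step 0: x' = [27/11, -130/121, -466/121], P' = [334/7 636/77 -3450/77; 636/77 3979/847 -5659/847; -3450/77 -5659/847 36123/847]
step 1: x' = [-100250871/14951383, -15685756/14951383, 85022343/14951383], P' = [452249048/14951383 28932978/14951383 -440346552/14951383; 28932978/14951383 36330325/14951383 -16335407/14951383; -440346552/14951383 -16335407/14951383 436127887/14951383]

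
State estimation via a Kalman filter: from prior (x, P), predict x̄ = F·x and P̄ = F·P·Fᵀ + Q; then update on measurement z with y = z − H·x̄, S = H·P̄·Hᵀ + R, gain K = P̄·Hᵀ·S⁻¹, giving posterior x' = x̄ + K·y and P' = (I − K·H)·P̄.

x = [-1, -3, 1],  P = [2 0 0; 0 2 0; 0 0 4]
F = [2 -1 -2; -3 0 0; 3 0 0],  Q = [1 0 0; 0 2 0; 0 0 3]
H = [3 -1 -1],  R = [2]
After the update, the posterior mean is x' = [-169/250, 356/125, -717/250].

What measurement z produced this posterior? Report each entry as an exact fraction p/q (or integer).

x̄ = F·x = [-1, 3, -3]
P̄ = F·P·Fᵀ + Q = [27 -12 12; -12 20 -18; 12 -18 21]
S = H·P̄·Hᵀ + R = [250]
K = P̄·Hᵀ·S⁻¹ = [81/250; -19/125; 33/250]
x' − x̄ = [81/250, -19/125, 33/250] = K·y
y = (KᵀK)⁻¹·Kᵀ·(x' − x̄) = [1]
z = y + H·x̄ = [1] + [-3] = [-2]

z = [-2]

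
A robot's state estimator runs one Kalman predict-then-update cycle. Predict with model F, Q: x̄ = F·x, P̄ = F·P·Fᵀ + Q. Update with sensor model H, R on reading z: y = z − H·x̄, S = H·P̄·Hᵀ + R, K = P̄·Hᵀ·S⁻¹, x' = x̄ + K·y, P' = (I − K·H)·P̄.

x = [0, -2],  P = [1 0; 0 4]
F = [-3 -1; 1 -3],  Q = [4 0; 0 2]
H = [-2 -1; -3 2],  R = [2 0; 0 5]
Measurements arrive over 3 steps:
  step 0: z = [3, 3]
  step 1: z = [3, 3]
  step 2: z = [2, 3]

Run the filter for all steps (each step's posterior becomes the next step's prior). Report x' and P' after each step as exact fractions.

step 0: x' = [-5287/4235, -123/385], P' = [7736/29645 114/2695; 114/2695 186/245]
step 1: x' = [-55604977/50712885, -8422846/16904295], P' = [12983128/50712885 700414/16904295; 700414/16904295 4007932/5634765]
step 2: x' = [-34084982722/41083294115, -2933442771/82166588230], P' = [10513632472/41083294115 1690984658/41083294115; 1690984658/41083294115 29106269337/41083294115]

step 0: x̄ = F·x = [2, 6]
step 0: P̄ = F·P·Fᵀ + Q = [17 9; 9 39]
step 0: y = z − H·x̄ = [13, -3]
step 0: S = H·P̄·Hᵀ + R = [145 15; 15 206]
step 0: K = P̄·Hᵀ·S⁻¹ = [-8363/29645 -828/5929; -1137/2695 150/539]
step 0: x' = x̄ + K·y = [-5287/4235, -123/385]
step 0: P' = (I − K·H)·P̄ = [7736/29645 114/2695; 114/2695 186/245]
step 1: x̄ = F·x = [17214/4235, -1228/4235]
step 1: P̄ = F·P·Fᵀ + Q = [218234/29645 54342/29645; 54342/29645 262056/29645]
step 1: y = z − H·x̄ = [9181/847, 6073/385]
step 1: S = H·P̄·Hᵀ + R = [282330/5929 13290/539; 13290/539 20731/245]
step 1: K = P̄·Hᵀ·S⁻¹ = [-14033749/50712885 -463292/3380859; -6712312/16904295 292618/1126953]
step 1: x' = x̄ + K·y = [-55604977/50712885, -8422846/16904295]
step 1: P' = (I − K·H)·P̄ = [12983128/50712885 700414/16904295; 700414/16904295 4007932/5634765]
step 2: x̄ = F·x = [64027823/16904295, 20200637/50712885]
step 2: P̄ = F·P·Fᵀ + Q = [40930948/5634765 28691572/16904295; 28691572/16904295 426443938/50712885]
step 2: y = z − H·x̄ = [101158669/10142577, 687987788/50712885]
step 2: S = H·P̄·Hᵀ + R = [469136540/10142577 254261720/10142577; 254261720/10142577 4241850373/50712885]
step 2: K = P̄·Hᵀ·S⁻¹ = [-11359124801/41083294115 -1126357124/8216658823; -32488238653/82166588230 2125583388/8216658823]
step 2: x' = x̄ + K·y = [-34084982722/41083294115, -2933442771/82166588230]
step 2: P' = (I − K·H)·P̄ = [10513632472/41083294115 1690984658/41083294115; 1690984658/41083294115 29106269337/41083294115]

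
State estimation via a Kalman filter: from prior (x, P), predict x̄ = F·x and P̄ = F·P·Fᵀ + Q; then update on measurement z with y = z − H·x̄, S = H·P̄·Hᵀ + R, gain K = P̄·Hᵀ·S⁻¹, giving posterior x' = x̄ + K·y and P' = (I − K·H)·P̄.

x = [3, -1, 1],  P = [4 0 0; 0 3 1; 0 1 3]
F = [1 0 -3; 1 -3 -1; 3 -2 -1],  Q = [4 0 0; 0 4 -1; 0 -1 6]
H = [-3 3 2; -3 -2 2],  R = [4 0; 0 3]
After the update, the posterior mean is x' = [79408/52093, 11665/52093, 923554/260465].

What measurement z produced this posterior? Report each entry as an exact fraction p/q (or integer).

z = [3, 2]

x̄ = F·x = [0, 5, 10]
P̄ = F·P·Fᵀ + Q = [35 22 27; 22 44 37; 27 37 61]
S = H·P̄·Hᵀ + R = [683 -21; -21 382]
K = P̄·Hᵀ·S⁻¹ = [747/52093 -12914/52093; 10360/52093 -10340/52093; 57371/260465 -19347/260465]
x' − x̄ = [79408/52093, -248800/52093, -1681096/260465] = K·y
y = (KᵀK)⁻¹·Kᵀ·(x' − x̄) = [-32, -8]
z = y + H·x̄ = [-32, -8] + [35, 10] = [3, 2]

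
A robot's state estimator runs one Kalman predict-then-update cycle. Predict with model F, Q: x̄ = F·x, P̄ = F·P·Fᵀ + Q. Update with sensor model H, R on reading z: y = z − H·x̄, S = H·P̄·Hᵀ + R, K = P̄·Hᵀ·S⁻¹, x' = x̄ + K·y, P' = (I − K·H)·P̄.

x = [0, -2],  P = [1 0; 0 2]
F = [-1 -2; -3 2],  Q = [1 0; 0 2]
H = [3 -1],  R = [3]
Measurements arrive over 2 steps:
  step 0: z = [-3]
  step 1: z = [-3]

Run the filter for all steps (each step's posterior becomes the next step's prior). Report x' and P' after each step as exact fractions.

step 0: x̄ = F·x = [4, -4]
step 0: P̄ = F·P·Fᵀ + Q = [10 -5; -5 19]
step 0: y = z − H·x̄ = [-19]
step 0: S = H·P̄·Hᵀ + R = [142]
step 0: K = P̄·Hᵀ·S⁻¹ = [35/142; -17/71]
step 0: x' = x̄ + K·y = [-97/142, 39/71]
step 0: P' = (I − K·H)·P̄ = [195/142 240/71; 240/71 771/71]
step 1: x̄ = F·x = [-59/142, 447/142]
step 1: P̄ = F·P·Fᵀ + Q = [8425/142 -3663/142; -3663/142 2447/142]
step 1: y = z − H·x̄ = [99/71]
step 1: S = H·P̄·Hᵀ + R = [50338/71]
step 1: K = P̄·Hᵀ·S⁻¹ = [14469/50338; -3359/25169]
step 1: x' = x̄ + K·y = [-370/25169, 149091/50338]
step 1: P' = (I − K·H)·P̄ = [18992/25169 70545/50338; 70545/50338 231789/50338]

step 0: x' = [-97/142, 39/71], P' = [195/142 240/71; 240/71 771/71]
step 1: x' = [-370/25169, 149091/50338], P' = [18992/25169 70545/50338; 70545/50338 231789/50338]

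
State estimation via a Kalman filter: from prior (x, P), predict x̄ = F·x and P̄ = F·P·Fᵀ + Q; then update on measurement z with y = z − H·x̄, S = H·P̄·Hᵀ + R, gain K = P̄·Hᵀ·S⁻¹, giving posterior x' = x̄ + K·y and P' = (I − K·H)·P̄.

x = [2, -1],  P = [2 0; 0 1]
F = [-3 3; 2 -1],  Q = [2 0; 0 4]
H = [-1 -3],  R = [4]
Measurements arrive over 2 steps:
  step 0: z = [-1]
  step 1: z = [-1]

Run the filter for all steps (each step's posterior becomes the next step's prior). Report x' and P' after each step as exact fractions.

step 0: x̄ = F·x = [-9, 5]
step 0: P̄ = F·P·Fᵀ + Q = [29 -15; -15 13]
step 0: y = z − H·x̄ = [5]
step 0: S = H·P̄·Hᵀ + R = [60]
step 0: K = P̄·Hᵀ·S⁻¹ = [4/15; -2/5]
step 0: x' = x̄ + K·y = [-23/3, 3]
step 0: P' = (I − K·H)·P̄ = [371/15 -43/5; -43/5 17/5]
step 1: x̄ = F·x = [32, -55/3]
step 1: P̄ = F·P·Fᵀ + Q = [410 -236; -236 2111/15]
step 1: y = z − H·x̄ = [-24]
step 1: S = H·P̄·Hᵀ + R = [1323/5]
step 1: K = P̄·Hᵀ·S⁻¹ = [1490/1323; -19/27]
step 1: x' = x̄ + K·y = [2192/441, -13/9]
step 1: P' = (I − K·H)·P̄ = [98410/1323 -710/27; -710/27 262/27]

step 0: x' = [-23/3, 3], P' = [371/15 -43/5; -43/5 17/5]
step 1: x' = [2192/441, -13/9], P' = [98410/1323 -710/27; -710/27 262/27]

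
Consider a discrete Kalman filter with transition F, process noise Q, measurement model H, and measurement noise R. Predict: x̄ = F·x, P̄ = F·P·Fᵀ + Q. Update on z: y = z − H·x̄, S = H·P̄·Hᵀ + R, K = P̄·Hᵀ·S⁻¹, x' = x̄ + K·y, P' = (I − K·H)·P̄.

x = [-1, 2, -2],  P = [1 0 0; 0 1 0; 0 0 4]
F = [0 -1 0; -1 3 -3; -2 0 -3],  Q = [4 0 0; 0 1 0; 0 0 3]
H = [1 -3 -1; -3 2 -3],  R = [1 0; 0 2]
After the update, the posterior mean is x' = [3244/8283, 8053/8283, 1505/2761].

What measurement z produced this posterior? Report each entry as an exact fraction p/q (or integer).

x̄ = F·x = [-2, 13, 8]
P̄ = F·P·Fᵀ + Q = [5 -3 0; -3 47 38; 0 38 43]
S = H·P̄·Hᵀ + R = [718 65; 65 202]
K = P̄·Hᵀ·S⁻¹ = [4193/140811 -15988/140811; -36049/140811 3932/140811; -9423/46937 -9283/46937]
x' − x̄ = [19810/8283, -99626/8283, -20583/2761] = K·y
y = (KᵀK)⁻¹·Kᵀ·(x' − x̄) = [46, -9]
z = y + H·x̄ = [46, -9] + [-49, 8] = [-3, -1]

z = [-3, -1]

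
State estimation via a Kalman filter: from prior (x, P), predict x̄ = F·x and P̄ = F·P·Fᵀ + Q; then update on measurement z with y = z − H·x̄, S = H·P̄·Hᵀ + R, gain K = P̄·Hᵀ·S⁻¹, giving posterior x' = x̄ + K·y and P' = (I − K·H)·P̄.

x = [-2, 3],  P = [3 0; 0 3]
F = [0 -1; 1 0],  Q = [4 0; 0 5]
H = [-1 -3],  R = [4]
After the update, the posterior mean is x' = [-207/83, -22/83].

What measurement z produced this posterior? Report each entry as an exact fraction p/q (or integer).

x̄ = F·x = [-3, -2]
P̄ = F·P·Fᵀ + Q = [7 0; 0 8]
S = H·P̄·Hᵀ + R = [83]
K = P̄·Hᵀ·S⁻¹ = [-7/83; -24/83]
x' − x̄ = [42/83, 144/83] = K·y
y = (KᵀK)⁻¹·Kᵀ·(x' − x̄) = [-6]
z = y + H·x̄ = [-6] + [9] = [3]

z = [3]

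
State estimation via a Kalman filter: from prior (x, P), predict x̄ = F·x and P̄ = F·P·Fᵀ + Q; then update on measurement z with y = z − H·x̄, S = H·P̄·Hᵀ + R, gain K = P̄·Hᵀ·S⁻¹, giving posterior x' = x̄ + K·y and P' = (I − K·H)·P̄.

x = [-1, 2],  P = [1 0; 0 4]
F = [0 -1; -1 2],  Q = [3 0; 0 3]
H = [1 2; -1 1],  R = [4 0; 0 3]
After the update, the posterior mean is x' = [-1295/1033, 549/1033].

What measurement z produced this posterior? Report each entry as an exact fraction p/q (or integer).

z = [-1, 2]

x̄ = F·x = [-2, 5]
P̄ = F·P·Fᵀ + Q = [7 -8; -8 20]
S = H·P̄·Hᵀ + R = [59 41; 41 46]
K = P̄·Hᵀ·S⁻¹ = [201/1033 -516/1033; 324/1033 340/1033]
x' − x̄ = [771/1033, -4616/1033] = K·y
y = (KᵀK)⁻¹·Kᵀ·(x' − x̄) = [-9, -5]
z = y + H·x̄ = [-9, -5] + [8, 7] = [-1, 2]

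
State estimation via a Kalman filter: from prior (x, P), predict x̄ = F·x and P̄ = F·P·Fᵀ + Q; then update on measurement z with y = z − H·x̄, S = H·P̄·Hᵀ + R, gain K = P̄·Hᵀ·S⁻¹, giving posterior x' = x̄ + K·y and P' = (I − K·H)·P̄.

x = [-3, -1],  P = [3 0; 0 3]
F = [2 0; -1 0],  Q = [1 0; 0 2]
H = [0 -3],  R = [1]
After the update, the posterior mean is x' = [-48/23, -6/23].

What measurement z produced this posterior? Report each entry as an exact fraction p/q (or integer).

z = [1]

x̄ = F·x = [-6, 3]
P̄ = F·P·Fᵀ + Q = [13 -6; -6 5]
S = H·P̄·Hᵀ + R = [46]
K = P̄·Hᵀ·S⁻¹ = [9/23; -15/46]
x' − x̄ = [90/23, -75/23] = K·y
y = (KᵀK)⁻¹·Kᵀ·(x' − x̄) = [10]
z = y + H·x̄ = [10] + [-9] = [1]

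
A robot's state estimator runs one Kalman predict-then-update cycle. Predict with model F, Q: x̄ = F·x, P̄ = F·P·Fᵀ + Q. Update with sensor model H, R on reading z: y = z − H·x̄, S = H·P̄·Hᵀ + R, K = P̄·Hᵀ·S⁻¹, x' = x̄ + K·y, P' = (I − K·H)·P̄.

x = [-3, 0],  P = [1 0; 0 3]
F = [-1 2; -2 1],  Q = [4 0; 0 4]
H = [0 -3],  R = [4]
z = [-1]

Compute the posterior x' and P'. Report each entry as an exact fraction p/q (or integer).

x' = [-99/103, 57/103]
P' = [1175/103 32/103; 32/103 44/103]

x̄ = F·x = [3, 6]
P̄ = F·P·Fᵀ + Q = [17 8; 8 11]
y = z − H·x̄ = [17]
S = H·P̄·Hᵀ + R = [103]
K = P̄·Hᵀ·S⁻¹ = [-24/103; -33/103]
x' = x̄ + K·y = [-99/103, 57/103]
P' = (I − K·H)·P̄ = [1175/103 32/103; 32/103 44/103]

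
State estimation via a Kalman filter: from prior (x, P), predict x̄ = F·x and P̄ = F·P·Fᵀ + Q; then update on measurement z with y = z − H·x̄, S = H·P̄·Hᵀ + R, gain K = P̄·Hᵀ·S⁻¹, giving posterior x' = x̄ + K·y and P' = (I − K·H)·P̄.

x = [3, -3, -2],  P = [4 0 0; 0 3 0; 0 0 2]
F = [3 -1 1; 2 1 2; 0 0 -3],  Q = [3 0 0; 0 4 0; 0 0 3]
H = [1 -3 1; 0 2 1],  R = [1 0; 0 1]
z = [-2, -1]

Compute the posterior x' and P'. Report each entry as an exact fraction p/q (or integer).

x̄ = F·x = [10, -1, 6]
P̄ = F·P·Fᵀ + Q = [44 25 -6; 25 31 -12; -6 -12 21]
y = z − H·x̄ = [-21, -5]
S = H·P̄·Hᵀ + R = [255 -109; -109 98]
K = P̄·Hᵀ·S⁻¹ = [1170/13109 7187/13109; -2390/13109 4030/13109; 4671/13109 4794/13109]
x' = x̄ + K·y = [70585/13109, 16931/13109, -43407/13109]
P' = (I − K·H)·P̄ = [303858/13109 61975/13109 -116763/13109; 61975/13109 13679/13109 -23328/13109; -116763/13109 -23328/13109 51450/13109]

x' = [70585/13109, 16931/13109, -43407/13109]
P' = [303858/13109 61975/13109 -116763/13109; 61975/13109 13679/13109 -23328/13109; -116763/13109 -23328/13109 51450/13109]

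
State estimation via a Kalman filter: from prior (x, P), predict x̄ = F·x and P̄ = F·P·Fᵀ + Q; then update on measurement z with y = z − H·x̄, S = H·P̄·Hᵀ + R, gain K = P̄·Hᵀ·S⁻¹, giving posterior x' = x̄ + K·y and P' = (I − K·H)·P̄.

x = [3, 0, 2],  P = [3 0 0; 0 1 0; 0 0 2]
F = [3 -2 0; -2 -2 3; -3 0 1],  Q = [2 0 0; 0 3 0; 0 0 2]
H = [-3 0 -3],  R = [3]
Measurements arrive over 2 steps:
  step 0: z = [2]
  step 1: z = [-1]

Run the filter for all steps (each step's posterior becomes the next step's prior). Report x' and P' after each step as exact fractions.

step 0: x̄ = F·x = [9, 0, -7]
step 0: P̄ = F·P·Fᵀ + Q = [33 -14 -27; -14 37 24; -27 24 31]
step 0: y = z − H·x̄ = [8]
step 0: S = H·P̄·Hᵀ + R = [93]
step 0: K = P̄·Hᵀ·S⁻¹ = [-6/31; -10/31; -4/31]
step 0: x' = x̄ + K·y = [231/31, -80/31, -249/31]
step 0: P' = (I − K·H)·P̄ = [915/31 -614/31 -909/31; -614/31 847/31 624/31; -909/31 624/31 913/31]
step 1: x̄ = F·x = [853/31, -1049/31, -942/31]
step 1: P̄ = F·P·Fᵀ + Q = [19053/31 -12799/31 -15894/31; -12799/31 13866/31 13296/31; -15894/31 13296/31 14664/31]
step 1: y = z − H·x̄ = [-298/31]
step 1: S = H·P̄·Hᵀ + R = [17454/31]
step 1: K = P̄·Hᵀ·S⁻¹ = [-3159/5818; -497/5818; 615/2909]
step 1: x' = x̄ + K·y = [95228/2909, -96048/2909, -94308/2909]
step 1: P' = (I − K·H)·P̄ = [2610081/5818 -2554021/5818 -1303461/2909; -2554021/5818 2578431/5818 1277259/2909; -1303461/2909 1277259/2909 1302846/2909]

step 0: x' = [231/31, -80/31, -249/31], P' = [915/31 -614/31 -909/31; -614/31 847/31 624/31; -909/31 624/31 913/31]
step 1: x' = [95228/2909, -96048/2909, -94308/2909], P' = [2610081/5818 -2554021/5818 -1303461/2909; -2554021/5818 2578431/5818 1277259/2909; -1303461/2909 1277259/2909 1302846/2909]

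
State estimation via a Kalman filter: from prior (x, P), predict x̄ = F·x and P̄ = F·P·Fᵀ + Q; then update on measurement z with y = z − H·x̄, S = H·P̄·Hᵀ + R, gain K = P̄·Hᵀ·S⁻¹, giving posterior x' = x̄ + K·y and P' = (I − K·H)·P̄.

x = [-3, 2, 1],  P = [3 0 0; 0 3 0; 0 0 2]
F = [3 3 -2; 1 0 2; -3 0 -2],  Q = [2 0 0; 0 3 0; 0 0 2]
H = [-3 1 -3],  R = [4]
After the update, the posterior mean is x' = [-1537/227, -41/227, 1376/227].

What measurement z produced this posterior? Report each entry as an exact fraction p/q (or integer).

x̄ = F·x = [-5, -1, 7]
P̄ = F·P·Fᵀ + Q = [64 1 -19; 1 14 -17; -19 -17 37]
S = H·P̄·Hᵀ + R = [681]
K = P̄·Hᵀ·S⁻¹ = [-134/681; 62/681; -71/681]
x' − x̄ = [-402/227, 186/227, -213/227] = K·y
y = (KᵀK)⁻¹·Kᵀ·(x' − x̄) = [9]
z = y + H·x̄ = [9] + [-7] = [2]

z = [2]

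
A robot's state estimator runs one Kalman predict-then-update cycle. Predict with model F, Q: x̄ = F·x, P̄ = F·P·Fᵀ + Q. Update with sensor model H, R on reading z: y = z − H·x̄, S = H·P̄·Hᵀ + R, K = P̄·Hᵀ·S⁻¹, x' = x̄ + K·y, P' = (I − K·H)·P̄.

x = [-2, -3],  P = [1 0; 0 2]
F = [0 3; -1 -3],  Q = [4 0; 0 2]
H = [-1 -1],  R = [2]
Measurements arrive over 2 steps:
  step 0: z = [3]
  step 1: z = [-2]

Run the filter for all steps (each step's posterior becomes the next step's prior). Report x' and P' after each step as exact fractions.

step 0: x' = [-101/9, 28/3], P' = [182/9 -58/3; -58/3 20]
step 1: x' = [983/127, -646/127], P' = [6070/127 -5512/127; -5512/127 5190/127]

step 0: x̄ = F·x = [-9, 11]
step 0: P̄ = F·P·Fᵀ + Q = [22 -18; -18 21]
step 0: y = z − H·x̄ = [5]
step 0: S = H·P̄·Hᵀ + R = [9]
step 0: K = P̄·Hᵀ·S⁻¹ = [-4/9; -1/3]
step 0: x' = x̄ + K·y = [-101/9, 28/3]
step 0: P' = (I − K·H)·P̄ = [182/9 -58/3; -58/3 20]
step 1: x̄ = F·x = [28, -151/9]
step 1: P̄ = F·P·Fᵀ + Q = [184 -122; -122 776/9]
step 1: y = z − H·x̄ = [83/9]
step 1: S = H·P̄·Hᵀ + R = [254/9]
step 1: K = P̄·Hᵀ·S⁻¹ = [-279/127; 161/127]
step 1: x' = x̄ + K·y = [983/127, -646/127]
step 1: P' = (I − K·H)·P̄ = [6070/127 -5512/127; -5512/127 5190/127]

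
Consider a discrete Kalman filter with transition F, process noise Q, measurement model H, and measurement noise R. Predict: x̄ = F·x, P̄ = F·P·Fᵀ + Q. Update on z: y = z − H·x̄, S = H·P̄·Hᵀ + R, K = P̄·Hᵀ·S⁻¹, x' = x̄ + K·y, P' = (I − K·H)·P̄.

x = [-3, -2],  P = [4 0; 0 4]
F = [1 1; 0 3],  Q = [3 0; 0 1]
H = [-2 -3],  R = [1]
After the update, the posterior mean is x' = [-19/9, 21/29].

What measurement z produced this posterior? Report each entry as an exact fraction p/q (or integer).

x̄ = F·x = [-5, -6]
P̄ = F·P·Fᵀ + Q = [11 12; 12 37]
S = H·P̄·Hᵀ + R = [522]
K = P̄·Hᵀ·S⁻¹ = [-1/9; -15/58]
x' − x̄ = [26/9, 195/29] = K·y
y = (KᵀK)⁻¹·Kᵀ·(x' − x̄) = [-26]
z = y + H·x̄ = [-26] + [28] = [2]

z = [2]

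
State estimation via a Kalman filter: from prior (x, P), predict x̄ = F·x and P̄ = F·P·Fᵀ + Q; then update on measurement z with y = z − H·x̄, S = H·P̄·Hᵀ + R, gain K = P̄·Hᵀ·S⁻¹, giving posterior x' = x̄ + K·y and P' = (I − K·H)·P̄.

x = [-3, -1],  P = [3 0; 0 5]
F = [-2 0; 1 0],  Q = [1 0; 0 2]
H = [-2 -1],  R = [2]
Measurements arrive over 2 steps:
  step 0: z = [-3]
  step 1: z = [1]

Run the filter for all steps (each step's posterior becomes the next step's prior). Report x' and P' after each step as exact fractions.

step 0: x' = [18/7, -9/5], P' = [11/7 -2; -2 18/5]
step 1: x' = [-52/31, 271/155], P' = [43/31 -54/31; -54/31 502/155]

step 0: x̄ = F·x = [6, -3]
step 0: P̄ = F·P·Fᵀ + Q = [13 -6; -6 5]
step 0: y = z − H·x̄ = [6]
step 0: S = H·P̄·Hᵀ + R = [35]
step 0: K = P̄·Hᵀ·S⁻¹ = [-4/7; 1/5]
step 0: x' = x̄ + K·y = [18/7, -9/5]
step 0: P' = (I − K·H)·P̄ = [11/7 -2; -2 18/5]
step 1: x̄ = F·x = [-36/7, 18/7]
step 1: P̄ = F·P·Fᵀ + Q = [51/7 -22/7; -22/7 25/7]
step 1: y = z − H·x̄ = [-47/7]
step 1: S = H·P̄·Hᵀ + R = [155/7]
step 1: K = P̄·Hᵀ·S⁻¹ = [-16/31; 19/155]
step 1: x' = x̄ + K·y = [-52/31, 271/155]
step 1: P' = (I − K·H)·P̄ = [43/31 -54/31; -54/31 502/155]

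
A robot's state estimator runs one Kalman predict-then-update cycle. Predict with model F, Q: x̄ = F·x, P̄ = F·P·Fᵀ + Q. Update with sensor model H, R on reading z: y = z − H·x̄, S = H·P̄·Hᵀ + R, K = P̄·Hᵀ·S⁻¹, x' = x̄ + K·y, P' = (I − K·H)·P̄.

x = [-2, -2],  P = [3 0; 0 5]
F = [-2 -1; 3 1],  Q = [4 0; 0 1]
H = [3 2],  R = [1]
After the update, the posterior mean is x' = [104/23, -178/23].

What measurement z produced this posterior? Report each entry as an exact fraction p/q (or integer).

x̄ = F·x = [6, -8]
P̄ = F·P·Fᵀ + Q = [21 -23; -23 33]
S = H·P̄·Hᵀ + R = [46]
K = P̄·Hᵀ·S⁻¹ = [17/46; -3/46]
x' − x̄ = [-34/23, 6/23] = K·y
y = (KᵀK)⁻¹·Kᵀ·(x' − x̄) = [-4]
z = y + H·x̄ = [-4] + [2] = [-2]

z = [-2]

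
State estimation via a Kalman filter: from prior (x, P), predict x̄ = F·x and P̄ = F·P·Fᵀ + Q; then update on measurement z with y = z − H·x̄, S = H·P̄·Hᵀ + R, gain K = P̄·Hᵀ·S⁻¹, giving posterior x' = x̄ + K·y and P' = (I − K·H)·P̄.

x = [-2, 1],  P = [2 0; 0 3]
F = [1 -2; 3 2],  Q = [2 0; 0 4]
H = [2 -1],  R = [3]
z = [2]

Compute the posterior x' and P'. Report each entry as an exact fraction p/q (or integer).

x̄ = F·x = [-4, -4]
P̄ = F·P·Fᵀ + Q = [16 -6; -6 34]
y = z − H·x̄ = [6]
S = H·P̄·Hᵀ + R = [125]
K = P̄·Hᵀ·S⁻¹ = [38/125; -46/125]
x' = x̄ + K·y = [-272/125, -776/125]
P' = (I − K·H)·P̄ = [556/125 998/125; 998/125 2134/125]

x' = [-272/125, -776/125]
P' = [556/125 998/125; 998/125 2134/125]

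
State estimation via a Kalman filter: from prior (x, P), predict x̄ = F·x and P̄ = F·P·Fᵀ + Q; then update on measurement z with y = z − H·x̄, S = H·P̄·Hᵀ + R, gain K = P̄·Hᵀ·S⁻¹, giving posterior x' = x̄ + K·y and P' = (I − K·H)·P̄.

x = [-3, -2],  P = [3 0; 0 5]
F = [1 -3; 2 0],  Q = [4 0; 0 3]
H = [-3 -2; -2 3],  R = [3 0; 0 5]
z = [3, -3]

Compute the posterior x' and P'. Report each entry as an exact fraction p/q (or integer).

x̄ = F·x = [3, -6]
P̄ = F·P·Fᵀ + Q = [52 6; 6 15]
y = z − H·x̄ = [0, 21]
S = H·P̄·Hᵀ + R = [603 192; 192 276]
K = P̄·Hᵀ·S⁻¹ = [-2488/10797 -1089/7198; -544/3599 3235/14396]
x' = x̄ + K·y = [-1275/7198, -18441/14396]
P' = (I − K·H)·P̄ = [993/3599 -491/7198; -491/7198 4737/14396]

x' = [-1275/7198, -18441/14396]
P' = [993/3599 -491/7198; -491/7198 4737/14396]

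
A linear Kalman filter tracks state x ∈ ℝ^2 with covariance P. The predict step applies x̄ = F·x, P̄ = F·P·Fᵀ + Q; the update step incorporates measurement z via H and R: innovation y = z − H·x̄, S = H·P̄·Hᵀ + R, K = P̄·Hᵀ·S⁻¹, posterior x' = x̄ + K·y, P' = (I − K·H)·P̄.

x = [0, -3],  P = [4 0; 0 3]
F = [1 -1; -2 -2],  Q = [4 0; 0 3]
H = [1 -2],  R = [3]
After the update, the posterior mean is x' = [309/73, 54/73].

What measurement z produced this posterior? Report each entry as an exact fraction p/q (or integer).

x̄ = F·x = [3, 6]
P̄ = F·P·Fᵀ + Q = [11 -2; -2 31]
S = H·P̄·Hᵀ + R = [146]
K = P̄·Hᵀ·S⁻¹ = [15/146; -32/73]
x' − x̄ = [90/73, -384/73] = K·y
y = (KᵀK)⁻¹·Kᵀ·(x' − x̄) = [12]
z = y + H·x̄ = [12] + [-9] = [3]

z = [3]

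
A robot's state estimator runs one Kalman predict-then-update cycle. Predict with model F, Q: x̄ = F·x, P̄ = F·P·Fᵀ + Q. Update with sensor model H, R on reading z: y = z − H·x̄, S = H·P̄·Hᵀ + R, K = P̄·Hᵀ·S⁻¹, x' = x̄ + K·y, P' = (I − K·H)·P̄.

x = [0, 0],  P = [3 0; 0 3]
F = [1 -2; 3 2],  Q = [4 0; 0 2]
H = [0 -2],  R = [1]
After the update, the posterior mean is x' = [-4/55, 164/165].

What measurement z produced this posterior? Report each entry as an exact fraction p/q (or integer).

z = [-2]

x̄ = F·x = [0, 0]
P̄ = F·P·Fᵀ + Q = [19 -3; -3 41]
S = H·P̄·Hᵀ + R = [165]
K = P̄·Hᵀ·S⁻¹ = [2/55; -82/165]
x' − x̄ = [-4/55, 164/165] = K·y
y = (KᵀK)⁻¹·Kᵀ·(x' − x̄) = [-2]
z = y + H·x̄ = [-2] + [0] = [-2]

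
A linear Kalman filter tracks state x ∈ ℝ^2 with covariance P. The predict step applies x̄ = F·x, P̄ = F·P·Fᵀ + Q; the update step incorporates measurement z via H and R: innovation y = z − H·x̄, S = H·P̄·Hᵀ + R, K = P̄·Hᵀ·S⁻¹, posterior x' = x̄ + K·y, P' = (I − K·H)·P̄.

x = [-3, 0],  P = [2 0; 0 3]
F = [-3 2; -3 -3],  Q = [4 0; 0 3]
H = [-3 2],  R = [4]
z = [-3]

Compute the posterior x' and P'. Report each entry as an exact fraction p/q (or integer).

x̄ = F·x = [9, 9]
P̄ = F·P·Fᵀ + Q = [34 0; 0 48]
y = z − H·x̄ = [6]
S = H·P̄·Hᵀ + R = [502]
K = P̄·Hᵀ·S⁻¹ = [-51/251; 48/251]
x' = x̄ + K·y = [1953/251, 2547/251]
P' = (I − K·H)·P̄ = [3332/251 4896/251; 4896/251 7440/251]

x' = [1953/251, 2547/251]
P' = [3332/251 4896/251; 4896/251 7440/251]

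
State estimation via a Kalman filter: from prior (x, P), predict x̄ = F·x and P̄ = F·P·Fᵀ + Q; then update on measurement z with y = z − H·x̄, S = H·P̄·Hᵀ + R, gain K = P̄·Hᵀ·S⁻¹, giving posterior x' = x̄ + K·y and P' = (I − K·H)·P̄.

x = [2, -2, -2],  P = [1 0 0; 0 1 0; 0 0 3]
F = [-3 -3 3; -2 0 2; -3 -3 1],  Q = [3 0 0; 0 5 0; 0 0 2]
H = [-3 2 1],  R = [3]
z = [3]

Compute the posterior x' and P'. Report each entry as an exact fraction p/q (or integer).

x̄ = F·x = [-6, -8, -2]
P̄ = F·P·Fᵀ + Q = [48 24 27; 24 21 12; 27 12 23]
y = z − H·x̄ = [3]
S = H·P̄·Hᵀ + R = [140]
K = P̄·Hᵀ·S⁻¹ = [-69/140; -9/70; -17/70]
x' = x̄ + K·y = [-1047/140, -587/70, -191/70]
P' = (I − K·H)·P̄ = [1959/140 1059/70 717/70; 1059/70 654/35 267/35; 717/70 267/35 516/35]

x' = [-1047/140, -587/70, -191/70]
P' = [1959/140 1059/70 717/70; 1059/70 654/35 267/35; 717/70 267/35 516/35]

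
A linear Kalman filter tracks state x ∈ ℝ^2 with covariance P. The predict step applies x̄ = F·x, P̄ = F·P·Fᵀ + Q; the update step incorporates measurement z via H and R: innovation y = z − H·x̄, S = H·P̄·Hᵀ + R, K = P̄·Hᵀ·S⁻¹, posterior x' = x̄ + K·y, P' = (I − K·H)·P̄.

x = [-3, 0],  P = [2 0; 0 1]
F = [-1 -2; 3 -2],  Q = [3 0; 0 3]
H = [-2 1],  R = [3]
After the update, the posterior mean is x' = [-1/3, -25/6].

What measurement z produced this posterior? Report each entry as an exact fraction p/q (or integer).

z = [-3]

x̄ = F·x = [3, -9]
P̄ = F·P·Fᵀ + Q = [9 -2; -2 25]
S = H·P̄·Hᵀ + R = [72]
K = P̄·Hᵀ·S⁻¹ = [-5/18; 29/72]
x' − x̄ = [-10/3, 29/6] = K·y
y = (KᵀK)⁻¹·Kᵀ·(x' − x̄) = [12]
z = y + H·x̄ = [12] + [-15] = [-3]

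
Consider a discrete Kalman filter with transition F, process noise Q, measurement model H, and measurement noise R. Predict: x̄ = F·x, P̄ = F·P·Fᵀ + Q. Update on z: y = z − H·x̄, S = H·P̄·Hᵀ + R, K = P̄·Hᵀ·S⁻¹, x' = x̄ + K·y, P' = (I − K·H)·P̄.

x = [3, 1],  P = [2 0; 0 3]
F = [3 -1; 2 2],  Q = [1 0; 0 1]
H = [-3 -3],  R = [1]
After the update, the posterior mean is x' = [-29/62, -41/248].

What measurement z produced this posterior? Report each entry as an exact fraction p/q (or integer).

z = [2]

x̄ = F·x = [8, 8]
P̄ = F·P·Fᵀ + Q = [22 6; 6 21]
S = H·P̄·Hᵀ + R = [496]
K = P̄·Hᵀ·S⁻¹ = [-21/124; -81/496]
x' − x̄ = [-525/62, -2025/248] = K·y
y = (KᵀK)⁻¹·Kᵀ·(x' − x̄) = [50]
z = y + H·x̄ = [50] + [-48] = [2]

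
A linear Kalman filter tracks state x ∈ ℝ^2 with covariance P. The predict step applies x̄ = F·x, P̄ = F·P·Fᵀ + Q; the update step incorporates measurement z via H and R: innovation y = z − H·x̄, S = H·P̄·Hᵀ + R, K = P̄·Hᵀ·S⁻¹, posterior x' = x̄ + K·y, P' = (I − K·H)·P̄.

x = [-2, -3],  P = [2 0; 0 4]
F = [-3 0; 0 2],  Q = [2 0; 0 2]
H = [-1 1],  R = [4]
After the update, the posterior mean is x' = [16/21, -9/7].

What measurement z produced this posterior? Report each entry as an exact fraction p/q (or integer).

x̄ = F·x = [6, -6]
P̄ = F·P·Fᵀ + Q = [20 0; 0 18]
S = H·P̄·Hᵀ + R = [42]
K = P̄·Hᵀ·S⁻¹ = [-10/21; 3/7]
x' − x̄ = [-110/21, 33/7] = K·y
y = (KᵀK)⁻¹·Kᵀ·(x' − x̄) = [11]
z = y + H·x̄ = [11] + [-12] = [-1]

z = [-1]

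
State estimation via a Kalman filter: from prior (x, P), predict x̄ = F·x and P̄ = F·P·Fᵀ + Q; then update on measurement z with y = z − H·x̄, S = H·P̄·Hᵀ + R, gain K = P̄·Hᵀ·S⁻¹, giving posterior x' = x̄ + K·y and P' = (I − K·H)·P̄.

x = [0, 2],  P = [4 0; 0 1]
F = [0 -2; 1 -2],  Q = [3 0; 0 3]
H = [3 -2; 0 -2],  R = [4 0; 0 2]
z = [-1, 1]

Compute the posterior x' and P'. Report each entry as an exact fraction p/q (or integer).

x̄ = F·x = [-4, -4]
P̄ = F·P·Fᵀ + Q = [7 4; 4 11]
y = z − H·x̄ = [3, -7]
S = H·P̄·Hᵀ + R = [63 20; 20 46]
K = P̄·Hᵀ·S⁻¹ = [379/1249 -382/1249; -10/1249 -593/1249]
x' = x̄ + K·y = [-1185/1249, -875/1249]
P' = (I − K·H)·P̄ = [760/1249 382/1249; 382/1249 593/1249]

x' = [-1185/1249, -875/1249]
P' = [760/1249 382/1249; 382/1249 593/1249]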